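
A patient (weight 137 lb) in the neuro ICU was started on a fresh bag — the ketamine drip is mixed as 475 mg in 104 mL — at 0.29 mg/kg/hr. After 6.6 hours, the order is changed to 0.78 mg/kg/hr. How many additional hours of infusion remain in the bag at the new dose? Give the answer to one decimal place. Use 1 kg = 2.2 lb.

7.3 hours

Initial rate:
Weight = 137 lb ÷ 2.2 lb/kg = 62.27273 kg
Dose = 0.29 mg/kg/hr × 62.27273 kg = 18.05909 mg/hr
Concentration = 475 mg ÷ 104 mL = 4.567308 mg/mL
Rate = 18.05909 mg/hr ÷ 4.567308 mg/mL = 3.95399 mL/hr
Volume infused so far = 3.95399 mL/hr × 6.6 hr = 26.09634 mL
Volume remaining = 104 − 26.09634 = 77.90366 mL
New rate:
Dose = 0.78 mg/kg/hr × 62.27273 kg = 48.57273 mg/hr
Rate = 48.57273 mg/hr ÷ 4.567308 mg/mL = 10.63487 mL/hr
Time remaining = 77.90366 mL ÷ 10.63487 mL/hr = 7.325304 hr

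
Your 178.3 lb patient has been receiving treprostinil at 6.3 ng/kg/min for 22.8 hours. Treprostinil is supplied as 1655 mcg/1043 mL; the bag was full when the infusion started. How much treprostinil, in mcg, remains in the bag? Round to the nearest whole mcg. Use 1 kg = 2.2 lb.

957 mcg

Weight = 178.3 lb ÷ 2.2 lb/kg = 81.04545 kg
Dose = 6.3 ng/kg/min × 81.04545 kg = 510.5864 ng/min
510.5864 ng/min × 60 min/hr = 30635.18 ng/hr
Concentration = 1655 mcg ÷ 1043 mL = 1.586769 mcg/mL = 1586.769 ng/mL
Rate = 30635.18 ng/hr ÷ 1586.769 ng/mL = 19.30664 mL/hr
Volume infused = 19.30664 mL/hr × 22.8 hr = 440.1915 mL
Volume remaining = 1043 − 440.1915 = 602.8085 mL
Drug remaining = 602.8085 mL × 1586.769 ng/mL = 956517.9 ng = 956.5179 mcg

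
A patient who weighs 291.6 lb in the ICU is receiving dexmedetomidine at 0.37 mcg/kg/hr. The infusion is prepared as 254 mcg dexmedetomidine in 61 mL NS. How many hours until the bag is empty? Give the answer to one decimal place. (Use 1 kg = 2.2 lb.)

5.2 hours

Weight = 291.6 lb ÷ 2.2 lb/kg = 132.5455 kg
Dose = 0.37 mcg/kg/hr × 132.5455 kg = 49.04182 mcg/hr
Concentration = 254 mcg ÷ 61 mL = 4.163934 mcg/mL
Rate = 49.04182 mcg/hr ÷ 4.163934 mcg/mL = 11.77776 mL/hr
Duration = 61 mL ÷ 11.77776 mL/hr = 5.179253 hr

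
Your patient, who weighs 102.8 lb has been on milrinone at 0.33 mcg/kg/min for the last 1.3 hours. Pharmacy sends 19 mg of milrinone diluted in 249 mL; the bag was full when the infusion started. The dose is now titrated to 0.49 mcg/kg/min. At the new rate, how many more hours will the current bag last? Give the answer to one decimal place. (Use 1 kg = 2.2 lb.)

13.0 hours

Initial rate:
Weight = 102.8 lb ÷ 2.2 lb/kg = 46.72727 kg
Dose = 0.33 mcg/kg/min × 46.72727 kg = 15.42 mcg/min
15.42 mcg/min × 60 min/hr = 925.2 mcg/hr
Concentration = 19 mg ÷ 249 mL = 0.07630522 mg/mL = 76.30522 mcg/mL
Rate = 925.2 mcg/hr ÷ 76.30522 mcg/mL = 12.12499 mL/hr
Volume infused so far = 12.12499 mL/hr × 1.3 hr = 15.76249 mL
Volume remaining = 249 − 15.76249 = 233.2375 mL
New rate:
Dose = 0.49 mcg/kg/min × 46.72727 kg = 22.89636 mcg/min
22.89636 mcg/min × 60 min/hr = 1373.782 mcg/hr
Rate = 1373.782 mcg/hr ÷ 76.30522 mcg/mL = 18.00377 mL/hr
Time remaining = 233.2375 mL ÷ 18.00377 mL/hr = 12.95492 hr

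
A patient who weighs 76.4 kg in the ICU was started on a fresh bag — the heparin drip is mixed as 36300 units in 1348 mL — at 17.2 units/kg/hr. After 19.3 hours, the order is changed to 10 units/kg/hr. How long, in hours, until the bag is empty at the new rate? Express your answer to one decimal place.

14.3 hours

Initial rate:
Dose = 17.2 units/kg/hr × 76.4 kg = 1314.08 units/hr
Concentration = 36300 units ÷ 1348 mL = 26.92878 units/mL
Rate = 1314.08 units/hr ÷ 26.92878 units/mL = 48.79834 mL/hr
Volume infused so far = 48.79834 mL/hr × 19.3 hr = 941.808 mL
Volume remaining = 1348 − 941.808 = 406.192 mL
New rate:
Dose = 10 units/kg/hr × 76.4 kg = 764 units/hr
Rate = 764 units/hr ÷ 26.92878 units/mL = 28.37113 mL/hr
Time remaining = 406.192 mL ÷ 28.37113 mL/hr = 14.31709 hr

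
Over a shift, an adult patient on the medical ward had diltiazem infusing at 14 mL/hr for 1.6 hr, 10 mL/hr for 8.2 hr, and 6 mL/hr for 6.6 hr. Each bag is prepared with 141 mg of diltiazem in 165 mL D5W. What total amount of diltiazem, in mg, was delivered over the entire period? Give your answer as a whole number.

123 mg

Concentration = 141 mg ÷ 165 mL = 0.8545455 mg/mL
Stage 1: 14 mL/hr × 1.6 hr = 22.4 mL → 22.4 mL × 0.8545455 mg/mL = 19.14182 mg
Stage 2: 10 mL/hr × 8.2 hr = 82 mL → 82 mL × 0.8545455 mg/mL = 70.07273 mg
Stage 3: 6 mL/hr × 6.6 hr = 39.6 mL → 39.6 mL × 0.8545455 mg/mL = 33.84 mg
Total = 19.14182 + 70.07273 + 33.84 = 123.0545 mg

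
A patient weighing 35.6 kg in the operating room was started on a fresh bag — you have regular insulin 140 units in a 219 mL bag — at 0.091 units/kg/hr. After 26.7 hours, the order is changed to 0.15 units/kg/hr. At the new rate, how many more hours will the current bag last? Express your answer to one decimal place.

10.0 hours

Initial rate:
Dose = 0.091 units/kg/hr × 35.6 kg = 3.2396 units/hr
Concentration = 140 units ÷ 219 mL = 0.6392694 units/mL
Rate = 3.2396 units/hr ÷ 0.6392694 units/mL = 5.06766 mL/hr
Volume infused so far = 5.06766 mL/hr × 26.7 hr = 135.3065 mL
Volume remaining = 219 − 135.3065 = 83.69348 mL
New rate:
Dose = 0.15 units/kg/hr × 35.6 kg = 5.34 units/hr
Rate = 5.34 units/hr ÷ 0.6392694 units/mL = 8.353286 mL/hr
Time remaining = 83.69348 mL ÷ 8.353286 mL/hr = 10.01923 hr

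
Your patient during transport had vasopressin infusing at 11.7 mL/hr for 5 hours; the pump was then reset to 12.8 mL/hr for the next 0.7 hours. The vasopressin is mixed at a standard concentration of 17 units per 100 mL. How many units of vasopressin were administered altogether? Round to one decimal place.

11.5 units

Concentration = 17 units ÷ 100 mL = 0.17 units/mL
Stage 1: 11.7 mL/hr × 5 hr = 58.5 mL → 58.5 mL × 0.17 units/mL = 9.945 units
Stage 2: 12.8 mL/hr × 0.7 hr = 8.96 mL → 8.96 mL × 0.17 units/mL = 1.5232 units
Total = 9.945 + 1.5232 = 11.4682 units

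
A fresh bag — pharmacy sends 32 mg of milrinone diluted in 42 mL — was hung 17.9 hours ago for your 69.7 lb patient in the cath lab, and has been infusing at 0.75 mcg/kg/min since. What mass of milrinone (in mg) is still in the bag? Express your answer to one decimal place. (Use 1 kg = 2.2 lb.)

Weight = 69.7 lb ÷ 2.2 lb/kg = 31.68182 kg
Dose = 0.75 mcg/kg/min × 31.68182 kg = 23.76136 mcg/min
23.76136 mcg/min × 60 min/hr = 1425.682 mcg/hr
Concentration = 32 mg ÷ 42 mL = 0.7619048 mg/mL = 761.9048 mcg/mL
Rate = 1425.682 mcg/hr ÷ 761.9048 mcg/mL = 1.871207 mL/hr
Volume infused = 1.871207 mL/hr × 17.9 hr = 33.49461 mL
Volume remaining = 42 − 33.49461 = 8.505388 mL
Drug remaining = 8.505388 mL × 761.9048 mcg/mL = 6480.295 mcg = 6.480295 mg

6.5 mg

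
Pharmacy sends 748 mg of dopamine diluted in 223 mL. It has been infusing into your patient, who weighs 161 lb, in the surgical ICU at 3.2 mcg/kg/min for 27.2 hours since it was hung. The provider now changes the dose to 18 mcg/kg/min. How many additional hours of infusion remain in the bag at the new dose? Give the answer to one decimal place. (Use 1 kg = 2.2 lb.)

Initial rate:
Weight = 161 lb ÷ 2.2 lb/kg = 73.18182 kg
Dose = 3.2 mcg/kg/min × 73.18182 kg = 234.1818 mcg/min
234.1818 mcg/min × 60 min/hr = 14050.91 mcg/hr
Concentration = 748 mg ÷ 223 mL = 3.35426 mg/mL = 3354.26 mcg/mL
Rate = 14050.91 mcg/hr ÷ 3354.26 mcg/mL = 4.188974 mL/hr
Volume infused so far = 4.188974 mL/hr × 27.2 hr = 113.9401 mL
Volume remaining = 223 − 113.9401 = 109.0599 mL
New rate:
Dose = 18 mcg/kg/min × 73.18182 kg = 1317.273 mcg/min
1317.273 mcg/min × 60 min/hr = 79036.36 mcg/hr
Rate = 79036.36 mcg/hr ÷ 3354.26 mcg/mL = 23.56298 mL/hr
Time remaining = 109.0599 mL ÷ 23.56298 mL/hr = 4.628443 hr

4.6 hours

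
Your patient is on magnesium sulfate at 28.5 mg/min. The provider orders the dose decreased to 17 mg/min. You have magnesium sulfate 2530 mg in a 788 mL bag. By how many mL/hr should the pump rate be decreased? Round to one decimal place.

214.9 mL/hr

At the current dose:
28.5 mg/min × 60 min/hr = 1710 mg/hr
Concentration = 2530 mg ÷ 788 mL = 3.21066 mg/mL
Rate = 1710 mg/hr ÷ 3.21066 mg/mL = 532.6008 mL/hr
At the new dose:
17 mg/min × 60 min/hr = 1020 mg/hr
Rate = 1020 mg/hr ÷ 3.21066 mg/mL = 317.6917 mL/hr
Change = 317.6917 − 532.6008 = -214.9091 mL/hr → 214.9091 mL/hr decrease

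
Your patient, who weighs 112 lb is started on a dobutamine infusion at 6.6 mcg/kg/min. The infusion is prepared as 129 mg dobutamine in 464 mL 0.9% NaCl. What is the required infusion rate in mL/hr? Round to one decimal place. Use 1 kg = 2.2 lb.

Weight = 112 lb ÷ 2.2 lb/kg = 50.90909 kg
Dose = 6.6 mcg/kg/min × 50.90909 kg = 336 mcg/min
336 mcg/min × 60 min/hr = 20160 mcg/hr
Concentration = 129 mg ÷ 464 mL = 0.2780172 mg/mL = 278.0172 mcg/mL
Rate = 20160 mcg/hr ÷ 278.0172 mcg/mL = 72.51349 mL/hr

72.5 mL/hr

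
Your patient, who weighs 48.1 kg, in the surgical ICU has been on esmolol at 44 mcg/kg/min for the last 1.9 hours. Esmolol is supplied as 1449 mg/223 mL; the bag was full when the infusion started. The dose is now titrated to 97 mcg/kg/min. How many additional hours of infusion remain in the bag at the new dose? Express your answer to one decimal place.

4.3 hours

Initial rate:
Dose = 44 mcg/kg/min × 48.1 kg = 2116.4 mcg/min
2116.4 mcg/min × 60 min/hr = 126984 mcg/hr
Concentration = 1449 mg ÷ 223 mL = 6.497758 mg/mL = 6497.758 mcg/mL
Rate = 126984 mcg/hr ÷ 6497.758 mcg/mL = 19.54274 mL/hr
Volume infused so far = 19.54274 mL/hr × 1.9 hr = 37.13121 mL
Volume remaining = 223 − 37.13121 = 185.8688 mL
New rate:
Dose = 97 mcg/kg/min × 48.1 kg = 4665.7 mcg/min
4665.7 mcg/min × 60 min/hr = 279942 mcg/hr
Rate = 279942 mcg/hr ÷ 6497.758 mcg/mL = 43.08286 mL/hr
Time remaining = 185.8688 mL ÷ 43.08286 mL/hr = 4.314217 hr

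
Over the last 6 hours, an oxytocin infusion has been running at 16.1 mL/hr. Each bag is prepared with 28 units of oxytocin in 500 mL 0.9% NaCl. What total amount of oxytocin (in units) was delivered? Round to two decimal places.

Concentration = 28 units ÷ 500 mL = 0.056 units/mL = 56 milliunits/mL
Drug rate = 16.1 mL/hr × 56 milliunits/mL = 901.6 milliunits/hr
Total = 901.6 milliunits/hr × 6 hr = 5409.6 milliunits = 5.4096 units

5.41 units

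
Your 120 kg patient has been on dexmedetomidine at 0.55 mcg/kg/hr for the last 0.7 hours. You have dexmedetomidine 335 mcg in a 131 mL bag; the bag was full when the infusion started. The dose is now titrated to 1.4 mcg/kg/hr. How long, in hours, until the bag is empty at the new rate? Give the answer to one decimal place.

Initial rate:
Dose = 0.55 mcg/kg/hr × 120 kg = 66 mcg/hr
Concentration = 335 mcg ÷ 131 mL = 2.557252 mcg/mL
Rate = 66 mcg/hr ÷ 2.557252 mcg/mL = 25.80896 mL/hr
Volume infused so far = 25.80896 mL/hr × 0.7 hr = 18.06627 mL
Volume remaining = 131 − 18.06627 = 112.9337 mL
New rate:
Dose = 1.4 mcg/kg/hr × 120 kg = 168 mcg/hr
Rate = 168 mcg/hr ÷ 2.557252 mcg/mL = 65.69552 mL/hr
Time remaining = 112.9337 mL ÷ 65.69552 mL/hr = 1.719048 hr

1.7 hours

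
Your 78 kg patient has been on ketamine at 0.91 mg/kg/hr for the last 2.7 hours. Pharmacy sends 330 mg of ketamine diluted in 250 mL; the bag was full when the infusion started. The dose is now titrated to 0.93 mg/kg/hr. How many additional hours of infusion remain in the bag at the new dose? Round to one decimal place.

1.9 hours

Initial rate:
Dose = 0.91 mg/kg/hr × 78 kg = 70.98 mg/hr
Concentration = 330 mg ÷ 250 mL = 1.32 mg/mL
Rate = 70.98 mg/hr ÷ 1.32 mg/mL = 53.77273 mL/hr
Volume infused so far = 53.77273 mL/hr × 2.7 hr = 145.1864 mL
Volume remaining = 250 − 145.1864 = 104.8136 mL
New rate:
Dose = 0.93 mg/kg/hr × 78 kg = 72.54 mg/hr
Rate = 72.54 mg/hr ÷ 1.32 mg/mL = 54.95455 mL/hr
Time remaining = 104.8136 mL ÷ 54.95455 mL/hr = 1.907279 hr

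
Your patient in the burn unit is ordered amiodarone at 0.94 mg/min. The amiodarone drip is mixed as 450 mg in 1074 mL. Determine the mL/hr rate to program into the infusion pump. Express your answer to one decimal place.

0.94 mg/min × 60 min/hr = 56.4 mg/hr
Concentration = 450 mg ÷ 1074 mL = 0.4189944 mg/mL
Rate = 56.4 mg/hr ÷ 0.4189944 mg/mL = 134.608 mL/hr

134.6 mL/hr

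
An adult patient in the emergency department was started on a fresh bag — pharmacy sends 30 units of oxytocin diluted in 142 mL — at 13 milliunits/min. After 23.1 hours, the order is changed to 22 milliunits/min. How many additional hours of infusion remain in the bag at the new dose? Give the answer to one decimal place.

Initial rate:
13 milliunits/min × 60 min/hr = 780 milliunits/hr
Concentration = 30 units ÷ 142 mL = 0.2112676 units/mL = 211.2676 milliunits/mL
Rate = 780 milliunits/hr ÷ 211.2676 milliunits/mL = 3.692 mL/hr
Volume infused so far = 3.692 mL/hr × 23.1 hr = 85.2852 mL
Volume remaining = 142 − 85.2852 = 56.7148 mL
New rate:
22 milliunits/min × 60 min/hr = 1320 milliunits/hr
Rate = 1320 milliunits/hr ÷ 211.2676 milliunits/mL = 6.248 mL/hr
Time remaining = 56.7148 mL ÷ 6.248 mL/hr = 9.077273 hr

9.1 hours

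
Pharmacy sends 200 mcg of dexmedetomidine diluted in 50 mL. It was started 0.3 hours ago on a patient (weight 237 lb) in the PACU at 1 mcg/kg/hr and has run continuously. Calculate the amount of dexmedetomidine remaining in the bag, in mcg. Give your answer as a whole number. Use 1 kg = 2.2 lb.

168 mcg

Weight = 237 lb ÷ 2.2 lb/kg = 107.7273 kg
Dose = 1 mcg/kg/hr × 107.7273 kg = 107.7273 mcg/hr
Concentration = 200 mcg ÷ 50 mL = 4 mcg/mL
Rate = 107.7273 mcg/hr ÷ 4 mcg/mL = 26.93182 mL/hr
Volume infused = 26.93182 mL/hr × 0.3 hr = 8.079545 mL
Volume remaining = 50 − 8.079545 = 41.92045 mL
Drug remaining = 41.92045 mL × 4 mcg/mL = 167.6818 mcg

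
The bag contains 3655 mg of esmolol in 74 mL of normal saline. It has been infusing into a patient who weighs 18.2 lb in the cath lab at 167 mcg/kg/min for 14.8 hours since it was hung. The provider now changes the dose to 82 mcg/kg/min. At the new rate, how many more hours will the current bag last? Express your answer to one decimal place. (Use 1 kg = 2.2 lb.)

Initial rate:
Weight = 18.2 lb ÷ 2.2 lb/kg = 8.272727 kg
Dose = 167 mcg/kg/min × 8.272727 kg = 1381.545 mcg/min
1381.545 mcg/min × 60 min/hr = 82892.73 mcg/hr
Concentration = 3655 mg ÷ 74 mL = 49.39189 mg/mL = 49391.89 mcg/mL
Rate = 82892.73 mcg/hr ÷ 49391.89 mcg/mL = 1.678266 mL/hr
Volume infused so far = 1.678266 mL/hr × 14.8 hr = 24.83834 mL
Volume remaining = 74 − 24.83834 = 49.16166 mL
New rate:
Dose = 82 mcg/kg/min × 8.272727 kg = 678.3636 mcg/min
678.3636 mcg/min × 60 min/hr = 40701.82 mcg/hr
Rate = 40701.82 mcg/hr ÷ 49391.89 mcg/mL = 0.8240587 mL/hr
Time remaining = 49.16166 mL ÷ 0.8240587 mL/hr = 59.65796 hr

59.7 hours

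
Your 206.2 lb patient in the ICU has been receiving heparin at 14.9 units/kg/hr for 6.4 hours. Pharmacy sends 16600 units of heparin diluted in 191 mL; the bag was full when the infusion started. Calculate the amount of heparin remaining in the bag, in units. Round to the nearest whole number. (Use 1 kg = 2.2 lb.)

Weight = 206.2 lb ÷ 2.2 lb/kg = 93.72727 kg
Dose = 14.9 units/kg/hr × 93.72727 kg = 1396.536 units/hr
Concentration = 16600 units ÷ 191 mL = 86.91099 units/mL
Rate = 1396.536 units/hr ÷ 86.91099 units/mL = 16.06858 mL/hr
Volume infused = 16.06858 mL/hr × 6.4 hr = 102.8389 mL
Volume remaining = 191 − 102.8389 = 88.16108 mL
Drug remaining = 88.16108 mL × 86.91099 units/mL = 7662.167 units

7662 units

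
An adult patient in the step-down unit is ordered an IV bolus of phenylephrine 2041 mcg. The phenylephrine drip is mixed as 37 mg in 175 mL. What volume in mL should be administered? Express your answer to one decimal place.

Concentration = 37 mg ÷ 175 mL = 0.2114286 mg/mL = 211.4286 mcg/mL
Volume = 2041 mcg ÷ 211.4286 mcg/mL = 9.653378 mL

9.7 mL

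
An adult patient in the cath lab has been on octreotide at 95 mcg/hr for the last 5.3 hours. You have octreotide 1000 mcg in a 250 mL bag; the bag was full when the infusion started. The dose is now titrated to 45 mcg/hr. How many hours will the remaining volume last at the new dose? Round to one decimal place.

11.0 hours

Initial rate:
Concentration = 1000 mcg ÷ 250 mL = 4 mcg/mL
Rate = 95 mcg/hr ÷ 4 mcg/mL = 23.75 mL/hr
Volume infused so far = 23.75 mL/hr × 5.3 hr = 125.875 mL
Volume remaining = 250 − 125.875 = 124.125 mL
New rate:
Rate = 45 mcg/hr ÷ 4 mcg/mL = 11.25 mL/hr
Time remaining = 124.125 mL ÷ 11.25 mL/hr = 11.03333 hr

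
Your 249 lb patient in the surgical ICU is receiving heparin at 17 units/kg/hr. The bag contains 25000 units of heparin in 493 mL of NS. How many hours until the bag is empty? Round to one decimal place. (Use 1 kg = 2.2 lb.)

13.0 hours

Weight = 249 lb ÷ 2.2 lb/kg = 113.1818 kg
Dose = 17 units/kg/hr × 113.1818 kg = 1924.091 units/hr
Concentration = 25000 units ÷ 493 mL = 50.70994 units/mL
Rate = 1924.091 units/hr ÷ 50.70994 units/mL = 37.94307 mL/hr
Duration = 493 mL ÷ 37.94307 mL/hr = 12.99315 hr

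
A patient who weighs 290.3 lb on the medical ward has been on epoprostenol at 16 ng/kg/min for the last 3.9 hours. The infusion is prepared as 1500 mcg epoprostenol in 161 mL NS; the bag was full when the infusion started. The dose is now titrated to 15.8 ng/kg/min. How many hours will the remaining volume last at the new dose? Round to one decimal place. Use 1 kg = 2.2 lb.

8.0 hours

Initial rate:
Weight = 290.3 lb ÷ 2.2 lb/kg = 131.9545 kg
Dose = 16 ng/kg/min × 131.9545 kg = 2111.273 ng/min
2111.273 ng/min × 60 min/hr = 126676.4 ng/hr
Concentration = 1500 mcg ÷ 161 mL = 9.31677 mcg/mL = 9316.77 ng/mL
Rate = 126676.4 ng/hr ÷ 9316.77 ng/mL = 13.5966 mL/hr
Volume infused so far = 13.5966 mL/hr × 3.9 hr = 53.02673 mL
Volume remaining = 161 − 53.02673 = 107.9733 mL
New rate:
Dose = 15.8 ng/kg/min × 131.9545 kg = 2084.882 ng/min
2084.882 ng/min × 60 min/hr = 125092.9 ng/hr
Rate = 125092.9 ng/hr ÷ 9316.77 ng/mL = 13.42664 mL/hr
Time remaining = 107.9733 mL ÷ 13.42664 mL/hr = 8.04172 hr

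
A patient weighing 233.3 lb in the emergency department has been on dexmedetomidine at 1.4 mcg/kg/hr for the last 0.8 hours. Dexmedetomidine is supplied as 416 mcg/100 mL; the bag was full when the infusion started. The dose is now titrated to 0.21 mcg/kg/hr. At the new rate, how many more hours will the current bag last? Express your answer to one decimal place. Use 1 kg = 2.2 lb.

13.3 hours

Initial rate:
Weight = 233.3 lb ÷ 2.2 lb/kg = 106.0455 kg
Dose = 1.4 mcg/kg/hr × 106.0455 kg = 148.4636 mcg/hr
Concentration = 416 mcg ÷ 100 mL = 4.16 mcg/mL
Rate = 148.4636 mcg/hr ÷ 4.16 mcg/mL = 35.68837 mL/hr
Volume infused so far = 35.68837 mL/hr × 0.8 hr = 28.5507 mL
Volume remaining = 100 − 28.5507 = 71.4493 mL
New rate:
Dose = 0.21 mcg/kg/hr × 106.0455 kg = 22.26955 mcg/hr
Rate = 22.26955 mcg/hr ÷ 4.16 mcg/mL = 5.353256 mL/hr
Time remaining = 71.4493 mL ÷ 5.353256 mL/hr = 13.34689 hr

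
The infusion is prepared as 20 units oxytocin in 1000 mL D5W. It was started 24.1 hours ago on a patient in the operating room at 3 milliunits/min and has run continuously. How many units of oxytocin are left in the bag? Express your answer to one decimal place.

15.7 units

3 milliunits/min × 60 min/hr = 180 milliunits/hr
Concentration = 20 units ÷ 1000 mL = 0.02 units/mL = 20 milliunits/mL
Rate = 180 milliunits/hr ÷ 20 milliunits/mL = 9 mL/hr
Volume infused = 9 mL/hr × 24.1 hr = 216.9 mL
Volume remaining = 1000 − 216.9 = 783.1 mL
Drug remaining = 783.1 mL × 20 milliunits/mL = 15662 milliunits = 15.662 units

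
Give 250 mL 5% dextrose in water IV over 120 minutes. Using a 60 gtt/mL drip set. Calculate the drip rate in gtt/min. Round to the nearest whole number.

250 mL ÷ (120 min) = 2.083333 mL/min
2.083333 mL/min × 60 gtt/mL = 125 gtt/min

125 gtt/min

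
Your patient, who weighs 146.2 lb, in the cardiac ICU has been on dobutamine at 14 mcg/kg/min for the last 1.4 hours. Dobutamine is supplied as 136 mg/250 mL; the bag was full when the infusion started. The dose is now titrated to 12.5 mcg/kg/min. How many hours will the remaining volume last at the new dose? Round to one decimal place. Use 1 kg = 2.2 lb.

Initial rate:
Weight = 146.2 lb ÷ 2.2 lb/kg = 66.45455 kg
Dose = 14 mcg/kg/min × 66.45455 kg = 930.3636 mcg/min
930.3636 mcg/min × 60 min/hr = 55821.82 mcg/hr
Concentration = 136 mg ÷ 250 mL = 0.544 mg/mL = 544 mcg/mL
Rate = 55821.82 mcg/hr ÷ 544 mcg/mL = 102.6136 mL/hr
Volume infused so far = 102.6136 mL/hr × 1.4 hr = 143.6591 mL
Volume remaining = 250 − 143.6591 = 106.3409 mL
New rate:
Dose = 12.5 mcg/kg/min × 66.45455 kg = 830.6818 mcg/min
830.6818 mcg/min × 60 min/hr = 49840.91 mcg/hr
Rate = 49840.91 mcg/hr ÷ 544 mcg/mL = 91.61932 mL/hr
Time remaining = 106.3409 mL ÷ 91.61932 mL/hr = 1.160682 hr

1.2 hours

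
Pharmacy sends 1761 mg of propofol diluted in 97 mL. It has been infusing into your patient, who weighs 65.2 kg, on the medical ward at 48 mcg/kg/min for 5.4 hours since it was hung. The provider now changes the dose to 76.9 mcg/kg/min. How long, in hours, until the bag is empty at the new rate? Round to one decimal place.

Initial rate:
Dose = 48 mcg/kg/min × 65.2 kg = 3129.6 mcg/min
3129.6 mcg/min × 60 min/hr = 187776 mcg/hr
Concentration = 1761 mg ÷ 97 mL = 18.15464 mg/mL = 18154.64 mcg/mL
Rate = 187776 mcg/hr ÷ 18154.64 mcg/mL = 10.34314 mL/hr
Volume infused so far = 10.34314 mL/hr × 5.4 hr = 55.85296 mL
Volume remaining = 97 − 55.85296 = 41.14704 mL
New rate:
Dose = 76.9 mcg/kg/min × 65.2 kg = 5013.88 mcg/min
5013.88 mcg/min × 60 min/hr = 300832.8 mcg/hr
Rate = 300832.8 mcg/hr ÷ 18154.64 mcg/mL = 16.57057 mL/hr
Time remaining = 41.14704 mL ÷ 16.57057 mL/hr = 2.483139 hr

2.5 hours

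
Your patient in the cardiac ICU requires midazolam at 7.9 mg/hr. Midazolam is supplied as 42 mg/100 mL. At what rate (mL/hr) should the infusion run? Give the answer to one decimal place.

Concentration = 42 mg ÷ 100 mL = 0.42 mg/mL
Rate = 7.9 mg/hr ÷ 0.42 mg/mL = 18.80952 mL/hr

18.8 mL/hr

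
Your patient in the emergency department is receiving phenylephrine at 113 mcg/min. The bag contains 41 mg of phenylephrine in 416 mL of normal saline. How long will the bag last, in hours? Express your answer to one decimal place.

6.0 hours

113 mcg/min × 60 min/hr = 6780 mcg/hr
Concentration = 41 mg ÷ 416 mL = 0.09855769 mg/mL = 98.55769 mcg/mL
Rate = 6780 mcg/hr ÷ 98.55769 mcg/mL = 68.7922 mL/hr
Duration = 416 mL ÷ 68.7922 mL/hr = 6.047198 hr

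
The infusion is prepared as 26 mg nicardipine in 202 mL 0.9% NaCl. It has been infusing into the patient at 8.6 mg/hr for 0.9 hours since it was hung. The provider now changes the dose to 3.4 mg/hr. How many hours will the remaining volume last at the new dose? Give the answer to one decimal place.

Initial rate:
Concentration = 26 mg ÷ 202 mL = 0.1287129 mg/mL
Rate = 8.6 mg/hr ÷ 0.1287129 mg/mL = 66.81538 mL/hr
Volume infused so far = 66.81538 mL/hr × 0.9 hr = 60.13385 mL
Volume remaining = 202 − 60.13385 = 141.8662 mL
New rate:
Rate = 3.4 mg/hr ÷ 0.1287129 mg/mL = 26.41538 mL/hr
Time remaining = 141.8662 mL ÷ 26.41538 mL/hr = 5.370588 hr

5.4 hours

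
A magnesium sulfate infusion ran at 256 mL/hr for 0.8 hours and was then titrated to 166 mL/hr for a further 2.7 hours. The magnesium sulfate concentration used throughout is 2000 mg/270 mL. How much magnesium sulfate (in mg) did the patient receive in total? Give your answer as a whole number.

4837 mg

Concentration = 2000 mg ÷ 270 mL = 7.407407 mg/mL
Stage 1: 256 mL/hr × 0.8 hr = 204.8 mL → 204.8 mL × 7.407407 mg/mL = 1517.037 mg
Stage 2: 166 mL/hr × 2.7 hr = 448.2 mL → 448.2 mL × 7.407407 mg/mL = 3320 mg
Total = 1517.037 + 3320 = 4837.037 mg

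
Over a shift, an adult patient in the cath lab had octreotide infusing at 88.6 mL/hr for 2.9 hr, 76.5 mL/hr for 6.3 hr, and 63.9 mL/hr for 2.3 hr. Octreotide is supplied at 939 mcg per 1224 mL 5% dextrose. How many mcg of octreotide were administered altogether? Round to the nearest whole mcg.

Concentration = 939 mcg ÷ 1224 mL = 0.7671569 mcg/mL
Stage 1: 88.6 mL/hr × 2.9 hr = 256.94 mL → 256.94 mL × 0.7671569 mcg/mL = 197.1133 mcg
Stage 2: 76.5 mL/hr × 6.3 hr = 481.95 mL → 481.95 mL × 0.7671569 mcg/mL = 369.7312 mcg
Stage 3: 63.9 mL/hr × 2.3 hr = 146.97 mL → 146.97 mL × 0.7671569 mcg/mL = 112.749 mcg
Total = 197.1133 + 369.7312 + 112.749 = 679.5936 mcg

680 mcg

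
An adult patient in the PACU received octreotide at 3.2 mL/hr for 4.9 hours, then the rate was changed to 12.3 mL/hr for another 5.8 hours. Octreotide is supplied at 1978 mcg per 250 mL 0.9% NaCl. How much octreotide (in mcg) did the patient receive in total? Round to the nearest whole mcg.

689 mcg

Concentration = 1978 mcg ÷ 250 mL = 7.912 mcg/mL
Stage 1: 3.2 mL/hr × 4.9 hr = 15.68 mL → 15.68 mL × 7.912 mcg/mL = 124.0602 mcg
Stage 2: 12.3 mL/hr × 5.8 hr = 71.34 mL → 71.34 mL × 7.912 mcg/mL = 564.4421 mcg
Total = 124.0602 + 564.4421 = 688.5022 mcg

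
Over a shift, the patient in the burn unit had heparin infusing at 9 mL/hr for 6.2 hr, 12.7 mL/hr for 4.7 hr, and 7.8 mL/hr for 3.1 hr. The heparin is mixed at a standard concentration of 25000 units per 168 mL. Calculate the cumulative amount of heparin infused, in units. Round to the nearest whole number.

Concentration = 25000 units ÷ 168 mL = 148.8095 units/mL
Stage 1: 9 mL/hr × 6.2 hr = 55.8 mL → 55.8 mL × 148.8095 units/mL = 8303.571 units
Stage 2: 12.7 mL/hr × 4.7 hr = 59.69 mL → 59.69 mL × 148.8095 units/mL = 8882.44 units
Stage 3: 7.8 mL/hr × 3.1 hr = 24.18 mL → 24.18 mL × 148.8095 units/mL = 3598.214 units
Total = 8303.571 + 8882.44 + 3598.214 = 20784.23 units

20784 units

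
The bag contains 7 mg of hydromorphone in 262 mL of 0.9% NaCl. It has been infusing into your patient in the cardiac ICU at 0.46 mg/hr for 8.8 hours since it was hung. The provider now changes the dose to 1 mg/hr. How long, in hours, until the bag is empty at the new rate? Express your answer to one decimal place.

Initial rate:
Concentration = 7 mg ÷ 262 mL = 0.02671756 mg/mL
Rate = 0.46 mg/hr ÷ 0.02671756 mg/mL = 17.21714 mL/hr
Volume infused so far = 17.21714 mL/hr × 8.8 hr = 151.5109 mL
Volume remaining = 262 − 151.5109 = 110.4891 mL
New rate:
Rate = 1 mg/hr ÷ 0.02671756 mg/mL = 37.42857 mL/hr
Time remaining = 110.4891 mL ÷ 37.42857 mL/hr = 2.952 hr

3.0 hours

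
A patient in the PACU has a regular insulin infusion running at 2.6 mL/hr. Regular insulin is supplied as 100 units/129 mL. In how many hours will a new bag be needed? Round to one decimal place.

Duration = 129 mL ÷ 2.6 mL/hr = 49.61538 hr

49.6 hours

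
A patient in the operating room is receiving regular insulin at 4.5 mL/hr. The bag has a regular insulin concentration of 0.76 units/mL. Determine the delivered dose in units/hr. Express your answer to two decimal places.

3.42 units/hr

Drug rate = 4.5 mL/hr × 0.76 units/mL = 3.42 units/hr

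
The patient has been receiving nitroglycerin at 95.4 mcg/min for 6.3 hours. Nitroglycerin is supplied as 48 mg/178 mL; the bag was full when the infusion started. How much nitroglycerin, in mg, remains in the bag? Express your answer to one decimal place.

95.4 mcg/min × 60 min/hr = 5724 mcg/hr
Concentration = 48 mg ÷ 178 mL = 0.2696629 mg/mL = 269.6629 mcg/mL
Rate = 5724 mcg/hr ÷ 269.6629 mcg/mL = 21.2265 mL/hr
Volume infused = 21.2265 mL/hr × 6.3 hr = 133.7269 mL
Volume remaining = 178 − 133.7269 = 44.27305 mL
Drug remaining = 44.27305 mL × 269.6629 mcg/mL = 11938.8 mcg = 11.9388 mg

11.9 mg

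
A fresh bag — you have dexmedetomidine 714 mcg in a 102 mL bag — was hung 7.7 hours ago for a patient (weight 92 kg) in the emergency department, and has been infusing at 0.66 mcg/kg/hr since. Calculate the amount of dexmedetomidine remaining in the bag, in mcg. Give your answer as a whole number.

Dose = 0.66 mcg/kg/hr × 92 kg = 60.72 mcg/hr
Concentration = 714 mcg ÷ 102 mL = 7 mcg/mL
Rate = 60.72 mcg/hr ÷ 7 mcg/mL = 8.674286 mL/hr
Volume infused = 8.674286 mL/hr × 7.7 hr = 66.792 mL
Volume remaining = 102 − 66.792 = 35.208 mL
Drug remaining = 35.208 mL × 7 mcg/mL = 246.456 mcg

246 mcg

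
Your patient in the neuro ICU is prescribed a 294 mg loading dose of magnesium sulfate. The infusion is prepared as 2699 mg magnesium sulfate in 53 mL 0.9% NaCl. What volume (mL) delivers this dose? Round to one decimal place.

Concentration = 2699 mg ÷ 53 mL = 50.92453 mg/mL
Volume = 294 mg ÷ 50.92453 mg/mL = 5.773249 mL

5.8 mL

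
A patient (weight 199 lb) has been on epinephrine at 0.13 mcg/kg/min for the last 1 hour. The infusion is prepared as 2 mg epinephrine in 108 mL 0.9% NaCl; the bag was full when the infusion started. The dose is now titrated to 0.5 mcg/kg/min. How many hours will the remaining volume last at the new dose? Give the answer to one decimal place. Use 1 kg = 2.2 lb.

Initial rate:
Weight = 199 lb ÷ 2.2 lb/kg = 90.45455 kg
Dose = 0.13 mcg/kg/min × 90.45455 kg = 11.75909 mcg/min
11.75909 mcg/min × 60 min/hr = 705.5455 mcg/hr
Concentration = 2 mg ÷ 108 mL = 0.01851852 mg/mL = 18.51852 mcg/mL
Rate = 705.5455 mcg/hr ÷ 18.51852 mcg/mL = 38.09945 mL/hr
Volume infused so far = 38.09945 mL/hr × 1 hr = 38.09945 mL
Volume remaining = 108 − 38.09945 = 69.90055 mL
New rate:
Dose = 0.5 mcg/kg/min × 90.45455 kg = 45.22727 mcg/min
45.22727 mcg/min × 60 min/hr = 2713.636 mcg/hr
Rate = 2713.636 mcg/hr ÷ 18.51852 mcg/mL = 146.5364 mL/hr
Time remaining = 69.90055 mL ÷ 146.5364 mL/hr = 0.4770184 hr

0.5 hours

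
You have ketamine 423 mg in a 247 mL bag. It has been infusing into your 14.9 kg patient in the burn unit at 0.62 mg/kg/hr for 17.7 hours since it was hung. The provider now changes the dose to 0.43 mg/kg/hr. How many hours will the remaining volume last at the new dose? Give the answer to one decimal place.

Initial rate:
Dose = 0.62 mg/kg/hr × 14.9 kg = 9.238 mg/hr
Concentration = 423 mg ÷ 247 mL = 1.712551 mg/mL
Rate = 9.238 mg/hr ÷ 1.712551 mg/mL = 5.394293 mL/hr
Volume infused so far = 5.394293 mL/hr × 17.7 hr = 95.47899 mL
Volume remaining = 247 − 95.47899 = 151.521 mL
New rate:
Dose = 0.43 mg/kg/hr × 14.9 kg = 6.407 mg/hr
Rate = 6.407 mg/hr ÷ 1.712551 mg/mL = 3.741203 mL/hr
Time remaining = 151.521 mL ÷ 3.741203 mL/hr = 40.50061 hr

40.5 hours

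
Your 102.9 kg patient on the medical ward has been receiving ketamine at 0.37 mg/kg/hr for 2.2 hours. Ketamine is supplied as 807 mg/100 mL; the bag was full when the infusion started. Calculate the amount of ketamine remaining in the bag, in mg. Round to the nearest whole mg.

Dose = 0.37 mg/kg/hr × 102.9 kg = 38.073 mg/hr
Concentration = 807 mg ÷ 100 mL = 8.07 mg/mL
Rate = 38.073 mg/hr ÷ 8.07 mg/mL = 4.717844 mL/hr
Volume infused = 4.717844 mL/hr × 2.2 hr = 10.37926 mL
Volume remaining = 100 − 10.37926 = 89.62074 mL
Drug remaining = 89.62074 mL × 8.07 mg/mL = 723.2394 mg

723 mg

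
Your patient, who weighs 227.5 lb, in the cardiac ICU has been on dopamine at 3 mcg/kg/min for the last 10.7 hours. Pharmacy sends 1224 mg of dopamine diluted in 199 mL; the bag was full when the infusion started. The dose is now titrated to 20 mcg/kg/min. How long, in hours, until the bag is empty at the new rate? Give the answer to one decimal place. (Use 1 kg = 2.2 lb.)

Initial rate:
Weight = 227.5 lb ÷ 2.2 lb/kg = 103.4091 kg
Dose = 3 mcg/kg/min × 103.4091 kg = 310.2273 mcg/min
310.2273 mcg/min × 60 min/hr = 18613.64 mcg/hr
Concentration = 1224 mg ÷ 199 mL = 6.150754 mg/mL = 6150.754 mcg/mL
Rate = 18613.64 mcg/hr ÷ 6150.754 mcg/mL = 3.026237 mL/hr
Volume infused so far = 3.026237 mL/hr × 10.7 hr = 32.38073 mL
Volume remaining = 199 − 32.38073 = 166.6193 mL
New rate:
Dose = 20 mcg/kg/min × 103.4091 kg = 2068.182 mcg/min
2068.182 mcg/min × 60 min/hr = 124090.9 mcg/hr
Rate = 124090.9 mcg/hr ÷ 6150.754 mcg/mL = 20.17491 mL/hr
Time remaining = 166.6193 mL ÷ 20.17491 mL/hr = 8.258736 hr

8.3 hours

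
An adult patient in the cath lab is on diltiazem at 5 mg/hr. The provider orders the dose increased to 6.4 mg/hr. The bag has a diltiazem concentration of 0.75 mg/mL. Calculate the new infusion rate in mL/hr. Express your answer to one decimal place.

Rate = 6.4 mg/hr ÷ 0.75 mg/mL = 8.533333 mL/hr

8.5 mL/hr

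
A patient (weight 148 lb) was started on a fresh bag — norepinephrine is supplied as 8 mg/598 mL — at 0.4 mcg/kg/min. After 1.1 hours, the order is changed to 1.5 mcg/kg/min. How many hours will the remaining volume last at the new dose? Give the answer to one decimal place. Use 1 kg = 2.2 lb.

Initial rate:
Weight = 148 lb ÷ 2.2 lb/kg = 67.27273 kg
Dose = 0.4 mcg/kg/min × 67.27273 kg = 26.90909 mcg/min
26.90909 mcg/min × 60 min/hr = 1614.545 mcg/hr
Concentration = 8 mg ÷ 598 mL = 0.01337793 mg/mL = 13.37793 mcg/mL
Rate = 1614.545 mcg/hr ÷ 13.37793 mcg/mL = 120.6873 mL/hr
Volume infused so far = 120.6873 mL/hr × 1.1 hr = 132.756 mL
Volume remaining = 598 − 132.756 = 465.244 mL
New rate:
Dose = 1.5 mcg/kg/min × 67.27273 kg = 100.9091 mcg/min
100.9091 mcg/min × 60 min/hr = 6054.545 mcg/hr
Rate = 6054.545 mcg/hr ÷ 13.37793 mcg/mL = 452.5773 mL/hr
Time remaining = 465.244 mL ÷ 452.5773 mL/hr = 1.027988 hr

1.0 hours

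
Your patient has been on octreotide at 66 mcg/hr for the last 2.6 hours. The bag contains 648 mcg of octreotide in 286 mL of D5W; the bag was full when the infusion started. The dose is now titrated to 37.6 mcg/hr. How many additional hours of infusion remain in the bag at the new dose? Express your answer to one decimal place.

Initial rate:
Concentration = 648 mcg ÷ 286 mL = 2.265734 mcg/mL
Rate = 66 mcg/hr ÷ 2.265734 mcg/mL = 29.12963 mL/hr
Volume infused so far = 29.12963 mL/hr × 2.6 hr = 75.73704 mL
Volume remaining = 286 − 75.73704 = 210.263 mL
New rate:
Rate = 37.6 mcg/hr ÷ 2.265734 mcg/mL = 16.59506 mL/hr
Time remaining = 210.263 mL ÷ 16.59506 mL/hr = 12.67021 hr

12.7 hours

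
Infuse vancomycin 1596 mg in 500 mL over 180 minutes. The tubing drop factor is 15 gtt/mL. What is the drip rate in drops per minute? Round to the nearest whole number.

42 gtt/min

500 mL ÷ (180 min) = 2.777778 mL/min
2.777778 mL/min × 15 gtt/mL = 41.66667 gtt/min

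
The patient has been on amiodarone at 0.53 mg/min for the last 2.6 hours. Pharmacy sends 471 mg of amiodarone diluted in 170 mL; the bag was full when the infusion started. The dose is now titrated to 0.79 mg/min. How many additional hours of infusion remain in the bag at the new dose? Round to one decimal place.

Initial rate:
0.53 mg/min × 60 min/hr = 31.8 mg/hr
Concentration = 471 mg ÷ 170 mL = 2.770588 mg/mL
Rate = 31.8 mg/hr ÷ 2.770588 mg/mL = 11.47771 mL/hr
Volume infused so far = 11.47771 mL/hr × 2.6 hr = 29.84204 mL
Volume remaining = 170 − 29.84204 = 140.158 mL
New rate:
0.79 mg/min × 60 min/hr = 47.4 mg/hr
Rate = 47.4 mg/hr ÷ 2.770588 mg/mL = 17.10828 mL/hr
Time remaining = 140.158 mL ÷ 17.10828 mL/hr = 8.192405 hr

8.2 hours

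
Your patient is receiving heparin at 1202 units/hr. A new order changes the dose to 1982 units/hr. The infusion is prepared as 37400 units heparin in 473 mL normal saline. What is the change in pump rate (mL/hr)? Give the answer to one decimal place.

At the current dose:
Concentration = 37400 units ÷ 473 mL = 79.06977 units/mL
Rate = 1202 units/hr ÷ 79.06977 units/mL = 15.20176 mL/hr
At the new dose:
Rate = 1982 units/hr ÷ 79.06977 units/mL = 25.06647 mL/hr
Change = 25.06647 − 15.20176 = 9.864706 mL/hr → 9.864706 mL/hr increase

9.9 mL/hr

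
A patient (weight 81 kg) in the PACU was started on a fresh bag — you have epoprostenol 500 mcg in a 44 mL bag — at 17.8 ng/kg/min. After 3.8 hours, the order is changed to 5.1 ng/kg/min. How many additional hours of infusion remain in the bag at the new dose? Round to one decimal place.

Initial rate:
Dose = 17.8 ng/kg/min × 81 kg = 1441.8 ng/min
1441.8 ng/min × 60 min/hr = 86508 ng/hr
Concentration = 500 mcg ÷ 44 mL = 11.36364 mcg/mL = 11363.64 ng/mL
Rate = 86508 ng/hr ÷ 11363.64 ng/mL = 7.612704 mL/hr
Volume infused so far = 7.612704 mL/hr × 3.8 hr = 28.92828 mL
Volume remaining = 44 − 28.92828 = 15.07172 mL
New rate:
Dose = 5.1 ng/kg/min × 81 kg = 413.1 ng/min
413.1 ng/min × 60 min/hr = 24786 ng/hr
Rate = 24786 ng/hr ÷ 11363.64 ng/mL = 2.181168 mL/hr
Time remaining = 15.07172 mL ÷ 2.181168 mL/hr = 6.909933 hr

6.9 hours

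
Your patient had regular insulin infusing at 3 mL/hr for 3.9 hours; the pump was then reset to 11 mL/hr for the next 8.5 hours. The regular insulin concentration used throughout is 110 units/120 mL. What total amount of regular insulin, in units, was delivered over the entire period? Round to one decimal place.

96.4 units

Concentration = 110 units ÷ 120 mL = 0.9166667 units/mL
Stage 1: 3 mL/hr × 3.9 hr = 11.7 mL → 11.7 mL × 0.9166667 units/mL = 10.725 units
Stage 2: 11 mL/hr × 8.5 hr = 93.5 mL → 93.5 mL × 0.9166667 units/mL = 85.70833 units
Total = 10.725 + 85.70833 = 96.43333 units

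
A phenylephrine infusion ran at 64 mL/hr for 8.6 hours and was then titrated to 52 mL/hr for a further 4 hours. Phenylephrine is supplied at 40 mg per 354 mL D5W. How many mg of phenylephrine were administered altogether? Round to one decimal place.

Concentration = 40 mg ÷ 354 mL = 0.1129944 mg/mL
Stage 1: 64 mL/hr × 8.6 hr = 550.4 mL → 550.4 mL × 0.1129944 mg/mL = 62.19209 mg
Stage 2: 52 mL/hr × 4 hr = 208 mL → 208 mL × 0.1129944 mg/mL = 23.50282 mg
Total = 62.19209 + 23.50282 = 85.69492 mg

85.7 mg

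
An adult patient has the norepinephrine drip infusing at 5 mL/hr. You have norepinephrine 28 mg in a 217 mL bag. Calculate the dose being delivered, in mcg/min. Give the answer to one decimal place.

Concentration = 28 mg ÷ 217 mL = 0.1290323 mg/mL = 129.0323 mcg/mL
Drug rate = 5 mL/hr × 129.0323 mcg/mL = 645.1613 mcg/hr
645.1613 mcg/hr ÷ 60 min/hr = 10.75269 mcg/min

10.8 mcg/min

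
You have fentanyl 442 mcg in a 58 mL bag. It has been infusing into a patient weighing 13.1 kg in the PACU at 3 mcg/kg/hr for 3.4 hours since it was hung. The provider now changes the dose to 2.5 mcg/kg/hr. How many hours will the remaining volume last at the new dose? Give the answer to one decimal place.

Initial rate:
Dose = 3 mcg/kg/hr × 13.1 kg = 39.3 mcg/hr
Concentration = 442 mcg ÷ 58 mL = 7.62069 mcg/mL
Rate = 39.3 mcg/hr ÷ 7.62069 mcg/mL = 5.157014 mL/hr
Volume infused so far = 5.157014 mL/hr × 3.4 hr = 17.53385 mL
Volume remaining = 58 − 17.53385 = 40.46615 mL
New rate:
Dose = 2.5 mcg/kg/hr × 13.1 kg = 32.75 mcg/hr
Rate = 32.75 mcg/hr ÷ 7.62069 mcg/mL = 4.297511 mL/hr
Time remaining = 40.46615 mL ÷ 4.297511 mL/hr = 9.416183 hr

9.4 hours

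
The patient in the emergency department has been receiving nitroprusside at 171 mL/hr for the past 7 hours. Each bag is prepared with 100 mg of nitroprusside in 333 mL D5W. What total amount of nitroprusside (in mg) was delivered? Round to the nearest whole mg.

359 mg

Concentration = 100 mg ÷ 333 mL = 0.3003003 mg/mL = 300.3003 mcg/mL
Drug rate = 171 mL/hr × 300.3003 mcg/mL = 51351.35 mcg/hr
Total = 51351.35 mcg/hr × 7 hr = 359459.5 mcg = 359.4595 mg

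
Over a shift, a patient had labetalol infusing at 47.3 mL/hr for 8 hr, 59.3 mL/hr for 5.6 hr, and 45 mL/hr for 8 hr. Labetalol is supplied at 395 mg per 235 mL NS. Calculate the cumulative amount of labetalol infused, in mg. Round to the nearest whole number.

Concentration = 395 mg ÷ 235 mL = 1.680851 mg/mL
Stage 1: 47.3 mL/hr × 8 hr = 378.4 mL → 378.4 mL × 1.680851 mg/mL = 636.034 mg
Stage 2: 59.3 mL/hr × 5.6 hr = 332.08 mL → 332.08 mL × 1.680851 mg/mL = 558.177 mg
Stage 3: 45 mL/hr × 8 hr = 360 mL → 360 mL × 1.680851 mg/mL = 605.1064 mg
Total = 636.034 + 558.177 + 605.1064 = 1799.317 mg

1799 mg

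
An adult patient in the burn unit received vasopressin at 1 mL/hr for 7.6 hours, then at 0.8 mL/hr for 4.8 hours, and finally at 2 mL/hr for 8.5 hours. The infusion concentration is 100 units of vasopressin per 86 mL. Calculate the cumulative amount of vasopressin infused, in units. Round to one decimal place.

Concentration = 100 units ÷ 86 mL = 1.162791 units/mL
Stage 1: 1 mL/hr × 7.6 hr = 7.6 mL → 7.6 mL × 1.162791 units/mL = 8.837209 units
Stage 2: 0.8 mL/hr × 4.8 hr = 3.84 mL → 3.84 mL × 1.162791 units/mL = 4.465116 units
Stage 3: 2 mL/hr × 8.5 hr = 17 mL → 17 mL × 1.162791 units/mL = 19.76744 units
Total = 8.837209 + 4.465116 + 19.76744 = 33.06977 units

33.1 units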